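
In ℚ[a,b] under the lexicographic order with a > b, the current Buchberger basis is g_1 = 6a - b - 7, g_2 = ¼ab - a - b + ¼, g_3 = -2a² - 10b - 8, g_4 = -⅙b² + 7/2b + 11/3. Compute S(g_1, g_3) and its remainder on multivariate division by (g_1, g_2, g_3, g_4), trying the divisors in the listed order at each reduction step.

lcm(LM(g_1), LM(g_3)) = a².
S = (lcm/LT(g_1))·g_1 − (lcm/LT(g_3))·g_3 = -⅙ab - 7/6a - 5b - 4.
Reduce S modulo (g_1, g_2, g_3, g_4) in that order:
  leading term ab: subtract (-1/36b)·g_1 from -⅙ab - 7/6a - 5b - 4 → -7/6a - 1/36b² - 187/36b - 4
  leading term a: subtract (-7/36)·g_1 from -7/6a - 1/36b² - 187/36b - 4 → -1/36b² - 97/18b - 193/36
  leading term b²: subtract (⅙)·g_4 from -1/36b² - 97/18b - 193/36 → -215/36b - 215/36
  leading term b: no divisor's leading term divides it; move -215/36b to the remainder.
  leading term 1: no divisor's leading term divides it; move -215/36 to the remainder.
The remainder -215/36b - 215/36 is nonzero, so it would be added as the next basis element.

S(g_1, g_3) = -⅙ab - 7/6a - 5b - 4; remainder on division = -215/36b - 215/36.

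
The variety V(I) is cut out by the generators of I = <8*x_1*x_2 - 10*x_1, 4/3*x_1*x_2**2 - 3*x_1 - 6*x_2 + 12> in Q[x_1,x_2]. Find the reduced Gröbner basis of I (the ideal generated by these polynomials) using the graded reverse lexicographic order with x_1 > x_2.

G = {x_2**2 - 13/4*x_2 + 5/2, x_1 + 72/11*x_2 - 144/11}

f_1 = 8*x_1*x_2 - 10*x_1, LT = x_1*x_2.
f_2 = 4/3*x_1*x_2**2 - 3*x_1 - 6*x_2 + 12, LT = x_1*x_2**2.

S(f_1,f_2): lcm = x_1*x_2**2. S = -5/4*x_1*x_2 + 9/4*x_1 + 9/2*x_2 - 9.
  leading term x_1*x_2: subtract (-5/32)·f_1 from -5/4*x_1*x_2 + 9/4*x_1 + 9/2*x_2 - 9 → 11/16*x_1 + 9/2*x_2 - 9
  leading term x_1: no divisor's leading term divides it; move 11/16*x_1 to the remainder.
  leading term x_2: no divisor's leading term divides it; move 9/2*x_2 to the remainder.
  leading term 1: no divisor's leading term divides it; move -9 to the remainder.
  remainder 11/16*x_1 + 9/2*x_2 - 9 ≠ 0; add g_3 = 11/16*x_1 + 9/2*x_2 - 9 to the basis.

S(f_1,g_3): lcm = x_1*x_2. S = -72/11*x_2**2 - 5/4*x_1 + 144/11*x_2.
  leading term x_2**2: no divisor's leading term divides it; move -72/11*x_2**2 to the remainder.
  leading term x_1: subtract (-20/11)·g_3 from -5/4*x_1 + 144/11*x_2 → 234/11*x_2 - 180/11
  leading term x_2: no divisor's leading term divides it; move 234/11*x_2 to the remainder.
  leading term 1: no divisor's leading term divides it; move -180/11 to the remainder.
  remainder -72/11*x_2**2 + 234/11*x_2 - 180/11 ≠ 0; add g_4 = -72/11*x_2**2 + 234/11*x_2 - 180/11 to the basis.

S(f_2,g_3): lcm = x_1*x_2**2. S = -72/11*x_2**3 + 144/11*x_2**2 - 9/4*x_1 - 9/2*x_2 + 9.
  leading term x_2**3: subtract (x_2)·g_4 from -72/11*x_2**3 + 144/11*x_2**2 - 9/4*x_1 - 9/2*x_2 + 9 → -90/11*x_2**2 - 9/4*x_1 + 261/22*x_2 + 9
  leading term x_2**2: subtract (5/4)·g_4 from -90/11*x_2**2 - 9/4*x_1 + 261/22*x_2 + 9 → -9/4*x_1 - 162/11*x_2 + 324/11
  leading term x_1: subtract (-36/11)·g_3 from -9/4*x_1 - 162/11*x_2 + 324/11 → 0
  remainder 0.

S(f_1,g_4): lcm = x_1*x_2**2. S = 2*x_1*x_2 - 5/2*x_1.
  leading term x_1*x_2: subtract (1/4)·f_1 from 2*x_1*x_2 - 5/2*x_1 → 0
  remainder 0.

S(f_2,g_4): lcm = x_1*x_2**2. S = 13/4*x_1*x_2 - 19/4*x_1 - 9/2*x_2 + 9.
  leading term x_1*x_2: subtract (13/32)·f_1 from 13/4*x_1*x_2 - 19/4*x_1 - 9/2*x_2 + 9 → -11/16*x_1 - 9/2*x_2 + 9
  leading term x_1: subtract (-1)·g_3 from -11/16*x_1 - 9/2*x_2 + 9 → 0
  remainder 0.

S(g_3,g_4): leading monomials are coprime, so the S-polynomial reduces to 0 (Buchberger's first criterion).
Every S-polynomial of the final basis reduces to 0, so we have a Gröbner basis.
Inter-reduce: drop elements whose leading term is divisible by another's, tail-reduce, and make monic.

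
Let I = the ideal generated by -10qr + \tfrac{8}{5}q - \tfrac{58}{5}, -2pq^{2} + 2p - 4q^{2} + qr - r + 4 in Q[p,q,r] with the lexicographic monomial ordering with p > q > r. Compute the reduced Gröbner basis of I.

G = {pq + \tfrac{25}{29}pr - \tfrac{4}{29}p + 2q - \tfrac{25}{58}r^{2} + \tfrac{75}{58}r - \tfrac{8}{29}, pr^{2} - \tfrac{8}{25}pr - \tfrac{33}{25}p - \tfrac{1}{2}r^{3} + \tfrac{79}{50}r^{2} - \tfrac{14}{25}r - \tfrac{66}{25}, qr - \tfrac{4}{25}q + \tfrac{29}{25}}

f_1 = -10qr + \tfrac{8}{5}q - \tfrac{58}{5}, LT = qr.
f_2 = -2pq^{2} + 2p - 4q^{2} + qr - r + 4, LT = pq^{2}.

S(f_1,f_2): lcm = pq^{2}r. S = -\tfrac{4}{25}pq^{2} + \tfrac{29}{25}pq + pr - 2q^{2}r + \tfrac{1}{2}qr^{2} - \tfrac{1}{2}r^{2} + 2r.
  leading term pq^{2}: subtract (\tfrac{2}{25})·f_2 from -\tfrac{4}{25}pq^{2} + \tfrac{29}{25}pq + pr - 2q^{2}r + \tfrac{1}{2}qr^{2} - \tfrac{1}{2}r^{2} + 2r → \tfrac{29}{25}pq + pr - \tfrac{4}{25}p - 2q^{2}r + \tfrac{8}{25}q^{2} + \tfrac{1}{2}qr^{2} - \tfrac{2}{25}qr - \tfrac{1}{2}r^{2} + \tfrac{52}{25}r - \tfrac{8}{25}
  leading term pq: no divisor's leading term divides it; move \tfrac{29}{25}pq to the remainder.
  leading term pr: no divisor's leading term divides it; move pr to the remainder.
  leading term p: no divisor's leading term divides it; move -\tfrac{4}{25}p to the remainder.
  leading term q^{2}r: subtract (\tfrac{1}{5}q)·f_1 from -2q^{2}r + \tfrac{8}{25}q^{2} + \tfrac{1}{2}qr^{2} - \tfrac{2}{25}qr - \tfrac{1}{2}r^{2} + \tfrac{52}{25}r - \tfrac{8}{25} → \tfrac{1}{2}qr^{2} - \tfrac{2}{25}qr + \tfrac{58}{25}q - \tfrac{1}{2}r^{2} + \tfrac{52}{25}r - \tfrac{8}{25}
  leading term qr^{2}: subtract (-\tfrac{1}{20}r)·f_1 from \tfrac{1}{2}qr^{2} - \tfrac{2}{25}qr + \tfrac{58}{25}q - \tfrac{1}{2}r^{2} + \tfrac{52}{25}r - \tfrac{8}{25} → \tfrac{58}{25}q - \tfrac{1}{2}r^{2} + \tfrac{3}{2}r - \tfrac{8}{25}
  leading term q: no divisor's leading term divides it; move \tfrac{58}{25}q to the remainder.
  leading term r^{2}: no divisor's leading term divides it; move -\tfrac{1}{2}r^{2} to the remainder.
  leading term r: no divisor's leading term divides it; move \tfrac{3}{2}r to the remainder.
  leading term 1: no divisor's leading term divides it; move -\tfrac{8}{25} to the remainder.
  remainder \tfrac{29}{25}pq + pr - \tfrac{4}{25}p + \tfrac{58}{25}q - \tfrac{1}{2}r^{2} + \tfrac{3}{2}r - \tfrac{8}{25} ≠ 0; add g_3 = \tfrac{29}{25}pq + pr - \tfrac{4}{25}p + \tfrac{58}{25}q - \tfrac{1}{2}r^{2} + \tfrac{3}{2}r - \tfrac{8}{25} to the basis.

S(f_1,g_3): lcm = pqr. S = -\tfrac{4}{25}pq - \tfrac{25}{29}pr^{2} + \tfrac{4}{29}pr + \tfrac{29}{25}p - 2qr + \tfrac{25}{58}r^{3} - \tfrac{75}{58}r^{2} + \tfrac{8}{29}r.
  leading term pq: subtract (-\tfrac{4}{29})·g_3 from -\tfrac{4}{25}pq - \tfrac{25}{29}pr^{2} + \tfrac{4}{29}pr + \tfrac{29}{25}p - 2qr + \tfrac{25}{58}r^{3} - \tfrac{75}{58}r^{2} + \tfrac{8}{29}r → -\tfrac{25}{29}pr^{2} + \tfrac{8}{29}pr + \tfrac{33}{29}p - 2qr + \tfrac{8}{25}q + \tfrac{25}{58}r^{3} - \tfrac{79}{58}r^{2} + \tfrac{14}{29}r - \tfrac{32}{725}
  leading term pr^{2}: no divisor's leading term divides it; move -\tfrac{25}{29}pr^{2} to the remainder.
  leading term pr: no divisor's leading term divides it; move \tfrac{8}{29}pr to the remainder.
  leading term p: no divisor's leading term divides it; move \tfrac{33}{29}p to the remainder.
  leading term qr: subtract (\tfrac{1}{5})·f_1 from -2qr + \tfrac{8}{25}q + \tfrac{25}{58}r^{3} - \tfrac{79}{58}r^{2} + \tfrac{14}{29}r - \tfrac{32}{725} → \tfrac{25}{58}r^{3} - \tfrac{79}{58}r^{2} + \tfrac{14}{29}r + \tfrac{66}{29}
  leading term r^{3}: no divisor's leading term divides it; move \tfrac{25}{58}r^{3} to the remainder.
  leading term r^{2}: no divisor's leading term divides it; move -\tfrac{79}{58}r^{2} to the remainder.
  leading term r: no divisor's leading term divides it; move \tfrac{14}{29}r to the remainder.
  leading term 1: no divisor's leading term divides it; move \tfrac{66}{29} to the remainder.
  remainder -\tfrac{25}{29}pr^{2} + \tfrac{8}{29}pr + \tfrac{33}{29}p + \tfrac{25}{58}r^{3} - \tfrac{79}{58}r^{2} + \tfrac{14}{29}r + \tfrac{66}{29} ≠ 0; add g_4 = -\tfrac{25}{29}pr^{2} + \tfrac{8}{29}pr + \tfrac{33}{29}p + \tfrac{25}{58}r^{3} - \tfrac{79}{58}r^{2} + \tfrac{14}{29}r + \tfrac{66}{29} to the basis.

The other S-polynomials (S(f_2,g_3), S(f_1,g_4), S(f_2,g_4), S(g_3,g_4)) all reduce to 0 modulo the current basis, so we have a Gröbner basis.
Inter-reduce: drop elements whose leading term is divisible by another's, tail-reduce, and make monic.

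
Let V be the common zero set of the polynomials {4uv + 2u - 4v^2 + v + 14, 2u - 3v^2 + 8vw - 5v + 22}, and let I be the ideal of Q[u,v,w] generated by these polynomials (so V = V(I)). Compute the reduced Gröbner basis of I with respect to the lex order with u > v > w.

f_1 = 4uv + 2u - 4v^2 + v + 14, LT = uv.
f_2 = 2u - 3v^2 + 8vw - 5v + 22, LT = u.

S(f_1,f_2): lcm = uv. S = 1/2u + 3/2v^3 - 4v^2w + 3/2v^2 - 43/4v + 7/2.
  reduce S modulo (f_1, f_2):
  remainder 3/2v^3 - 4v^2w + 9/4v^2 - 2vw - 19/2v - 2 ≠ 0; add g_3 = 3/2v^3 - 4v^2w + 9/4v^2 - 2vw - 19/2v - 2 to the basis.

The other S-polynomials (S(f_1,g_3), S(f_2,g_3)) all reduce to 0 modulo the current basis, so we have a Gröbner basis.
Inter-reduce: drop elements whose leading term is divisible by another's, tail-reduce, and make monic.

G = {u - 3/2v^2 + 4vw - 5/2v + 11, v^3 - 8/3v^2w + 3/2v^2 - 4/3vw - 19/3v - 4/3}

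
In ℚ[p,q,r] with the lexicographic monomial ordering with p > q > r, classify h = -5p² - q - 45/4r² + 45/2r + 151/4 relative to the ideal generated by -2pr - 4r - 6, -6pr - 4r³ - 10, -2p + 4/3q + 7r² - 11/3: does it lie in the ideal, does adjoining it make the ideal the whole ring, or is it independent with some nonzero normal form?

-5p² - q - 45/4r² + 45/2r + 151/4 lies in I (it reduces to 0).

First compute the reduced Gröbner basis of I by Buchberger's algorithm.
f_1 = -2pr - 4r - 6, LT = pr.
f_2 = -6pr - 4r³ - 10, LT = pr.
f_3 = -2p + 4/3q + 7r² - 11/3, LT = p.

S(f_1,f_2): lcm = pr. S = -⅔r³ + 2r + 4/3.
  leading term r³: no divisor's leading term divides it; move -⅔r³ to the remainder.
  leading term r: no divisor's leading term divides it; move 2r to the remainder.
  leading term 1: no divisor's leading term divides it; move 4/3 to the remainder.
  remainder -⅔r³ + 2r + 4/3 ≠ 0; add k_4 = -⅔r³ + 2r + 4/3 to the basis.

S(f_1,f_3): lcm = pr. S = ⅔qr + 7/2r³ + ⅙r + 3.
  leading term qr: no divisor's leading term divides it; move ⅔qr to the remainder.
  leading term r³: subtract (-21/4)·k_4 from 7/2r³ + ⅙r + 3 → 32/3r + 10
  leading term r: no divisor's leading term divides it; move 32/3r to the remainder.
  leading term 1: no divisor's leading term divides it; move 10 to the remainder.
  remainder ⅔qr + 32/3r + 10 ≠ 0; add k_5 = ⅔qr + 32/3r + 10 to the basis.

S(f_1,k_4): lcm = pr³. S = 3pr + 2p + 2r³ + 3r².
  leading term pr: subtract (-3/2)·f_1 from 3pr + 2p + 2r³ + 3r² → 2p + 2r³ + 3r² - 6r - 9
  leading term p: subtract (-1)·f_3 from 2p + 2r³ + 3r² - 6r - 9 → 4/3q + 2r³ + 10r² - 6r - 38/3
  leading term q: no divisor's leading term divides it; move 4/3q to the remainder.
  leading term r³: subtract (-3)·k_4 from 2r³ + 10r² - 6r - 38/3 → 10r² - 26/3
  leading term r²: no divisor's leading term divides it; move 10r² to the remainder.
  leading term 1: no divisor's leading term divides it; move -26/3 to the remainder.
  remainder 4/3q + 10r² - 26/3 ≠ 0; add k_6 = 4/3q + 10r² - 26/3 to the basis.

The other S-polynomials (S(f_2,f_3), S(f_2,k_4), S(f_3,k_4), S(f_1,k_5), S(f_2,k_5), S(f_3,k_5), S(k_4,k_5), S(f_1,k_6), S(f_2,k_6), S(f_3,k_6), S(k_4,k_6), S(k_5,k_6)) all reduce to 0 modulo the current basis, so we have a Gröbner basis.
Inter-reduce: drop elements whose leading term is divisible by another's, tail-reduce, and make monic.
Reduced Gröbner basis: {p + 3/2r² - 5/2, q + 15/2r² - 13/2, r³ - 3r - 2}.
Label its elements g_1 = p + 3/2r² - 5/2, g_2 = q + 15/2r² - 13/2, g_3 = r³ - 3r - 2.

Reduce h = -5p² - q - 45/4r² + 45/2r + 151/4 modulo G:
  leading term p²: subtract (-5p)·g_1 from -5p² - q - 45/4r² + 45/2r + 151/4 → 15/2pr² - 25/2p - q - 45/4r² + 45/2r + 151/4
  leading term pr²: subtract (15/2r²)·g_1 from 15/2pr² - 25/2p - q - 45/4r² + 45/2r + 151/4 → -25/2p - q - 45/4r⁴ + 15/2r² + 45/2r + 151/4
  leading term p: subtract (-25/2)·g_1 from -25/2p - q - 45/4r⁴ + 15/2r² + 45/2r + 151/4 → -q - 45/4r⁴ + 105/4r² + 45/2r + 13/2
  leading term q: subtract (-1)·g_2 from -q - 45/4r⁴ + 105/4r² + 45/2r + 13/2 → -45/4r⁴ + 135/4r² + 45/2r
  leading term r⁴: subtract (-45/4r)·g_3 from -45/4r⁴ + 135/4r² + 45/2r → 0
  normal form = 0.
Since the normal form is 0, h ∈ I.

The remainder on division by a Gröbner basis is unique — it is the normal form.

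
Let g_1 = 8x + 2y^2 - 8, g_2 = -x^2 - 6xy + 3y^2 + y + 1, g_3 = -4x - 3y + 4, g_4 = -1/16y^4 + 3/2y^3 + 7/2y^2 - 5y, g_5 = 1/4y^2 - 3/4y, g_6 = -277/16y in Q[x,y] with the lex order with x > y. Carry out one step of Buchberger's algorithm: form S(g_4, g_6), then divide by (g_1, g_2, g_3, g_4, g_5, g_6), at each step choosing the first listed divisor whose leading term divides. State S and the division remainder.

lcm(LM(g_4), LM(g_6)) = y^4.
S = (lcm/LT(g_4))·g_4 − (lcm/LT(g_6))·g_6 = -24y^3 - 56y^2 + 80y.
Reduce S modulo (g_1, g_2, g_3, g_4, g_5, g_6) in that order:
  leading term y^3: subtract (-96y)·g_5 from -24y^3 - 56y^2 + 80y → -128y^2 + 80y
  leading term y^2: subtract (-512)·g_5 from -128y^2 + 80y → -304y
  leading term y: subtract (4864/277)·g_6 from -304y → 0
The remainder is 0, so this S-polynomial contributes no new basis element.

S(g_4, g_6) = -24y^3 - 56y^2 + 80y; remainder on division = 0.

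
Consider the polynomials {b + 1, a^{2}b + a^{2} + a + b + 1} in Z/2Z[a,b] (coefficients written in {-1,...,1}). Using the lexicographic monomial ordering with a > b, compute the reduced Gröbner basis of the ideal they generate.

G = {a, b + 1}

f_1 = b + 1, LT = b.
f_2 = a^{2}b + a^{2} + a + b + 1, LT = a^{2}b.

S(f_1,f_2): lcm = a^{2}b. S = a + b + 1.
  reduce S modulo (f_1, f_2):
  remainder a ≠ 0; add g_3 = a to the basis.

The other S-polynomials (S(f_1,g_3), S(f_2,g_3)) all reduce to 0 modulo the current basis, so we have a Gröbner basis.
Inter-reduce: drop elements whose leading term is divisible by another's, tail-reduce, and make monic.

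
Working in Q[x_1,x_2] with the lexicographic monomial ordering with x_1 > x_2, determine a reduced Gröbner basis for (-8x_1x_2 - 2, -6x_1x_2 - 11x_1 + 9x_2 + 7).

Buchberger's algorithm terminates because the ascending chain of leading-term ideals stabilizes.

f_1 = -8x_1x_2 - 2, LT = x_1x_2.
f_2 = -6x_1x_2 - 11x_1 + 9x_2 + 7, LT = x_1x_2.

S(f_1,f_2): lcm = x_1x_2. S = -11/6x_1 + 3/2x_2 + 17/12.
  leading term x_1: no divisor's leading term divides it; move -11/6x_1 to the remainder.
  leading term x_2: no divisor's leading term divides it; move 3/2x_2 to the remainder.
  leading term 1: no divisor's leading term divides it; move 17/12 to the remainder.
  remainder -11/6x_1 + 3/2x_2 + 17/12 ≠ 0; add g_3 = -11/6x_1 + 3/2x_2 + 17/12 to the basis.

S(f_1,g_3): lcm = x_1x_2. S = 9/11x_2^2 + 17/22x_2 + 1/4.
  leading term x_2^2: no divisor's leading term divides it; move 9/11x_2^2 to the remainder.
  leading term x_2: no divisor's leading term divides it; move 17/22x_2 to the remainder.
  leading term 1: no divisor's leading term divides it; move 1/4 to the remainder.
  remainder 9/11x_2^2 + 17/22x_2 + 1/4 ≠ 0; add g_4 = 9/11x_2^2 + 17/22x_2 + 1/4 to the basis.

S(f_2,g_3): lcm = x_1x_2. S = 11/6x_1 + 9/11x_2^2 - 8/11x_2 - 7/6.
  leading term x_1: subtract (-1)·g_3 from 11/6x_1 + 9/11x_2^2 - 8/11x_2 - 7/6 → 9/11x_2^2 + 17/22x_2 + 1/4
  leading term x_2^2: subtract (1)·g_4 from 9/11x_2^2 + 17/22x_2 + 1/4 → 0
  remainder 0.

S(f_1,g_4): lcm = x_1x_2^2. S = -17/18x_1x_2 - 11/36x_1 + 1/4x_2.
  leading term x_1x_2: subtract (17/144)·f_1 from -17/18x_1x_2 - 11/36x_1 + 1/4x_2 → -11/36x_1 + 1/4x_2 + 17/72
  leading term x_1: subtract (1/6)·g_3 from -11/36x_1 + 1/4x_2 + 17/72 → 0
  remainder 0.

S(f_2,g_4): lcm = x_1x_2^2. S = 8/9x_1x_2 - 11/36x_1 - 3/2x_2^2 - 7/6x_2.
  leading term x_1x_2: subtract (-1/9)·f_1 from 8/9x_1x_2 - 11/36x_1 - 3/2x_2^2 - 7/6x_2 → -11/36x_1 - 3/2x_2^2 - 7/6x_2 - 2/9
  leading term x_1: subtract (1/6)·g_3 from -11/36x_1 - 3/2x_2^2 - 7/6x_2 - 2/9 → -3/2x_2^2 - 17/12x_2 - 11/24
  leading term x_2^2: subtract (-11/6)·g_4 from -3/2x_2^2 - 17/12x_2 - 11/24 → 0
  remainder 0.

S(g_3,g_4): leading monomials are coprime, so the S-polynomial reduces to 0 (Buchberger's first criterion).
Every S-polynomial of the final basis reduces to 0, so we have a Gröbner basis.
Inter-reduce: drop elements whose leading term is divisible by another's, tail-reduce, and make monic.

G = {x_1 - 9/11x_2 - 17/22, x_2^2 + 17/18x_2 + 11/36}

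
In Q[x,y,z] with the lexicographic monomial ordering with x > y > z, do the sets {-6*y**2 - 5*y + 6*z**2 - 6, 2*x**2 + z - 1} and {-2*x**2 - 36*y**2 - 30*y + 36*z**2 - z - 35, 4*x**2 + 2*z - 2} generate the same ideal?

Since reduced Gröbner bases are canonical representatives of ideals under a given ordering, it suffices to compute and compare them.
Buchberger on the first generating set:
f_1 = -6*y**2 - 5*y + 6*z**2 - 6, LT = y**2.
f_2 = 2*x**2 + z - 1, LT = x**2.

The S-polynomials (S(f_1,f_2)) all reduce to 0 modulo the current basis, so we have a Gröbner basis.
Inter-reduce: drop elements whose leading term is divisible by another's, tail-reduce, and make monic.
Reduced Gröbner basis: {x**2 + 1/2*z - 1/2, y**2 + 5/6*y - z**2 + 1}.

Buchberger on the second generating set:
h_1 = -2*x**2 - 36*y**2 - 30*y + 36*z**2 - z - 35, LT = x**2.
h_2 = 4*x**2 + 2*z - 2, LT = x**2.

S(h_1,h_2): lcm = x**2. S = 18*y**2 + 15*y - 18*z**2 + 18.
  leading term y**2: no divisor's leading term divides it; move 18*y**2 to the remainder.
  leading term y: no divisor's leading term divides it; move 15*y to the remainder.
  leading term z**2: no divisor's leading term divides it; move -18*z**2 to the remainder.
  leading term 1: no divisor's leading term divides it; move 18 to the remainder.
  remainder 18*y**2 + 15*y - 18*z**2 + 18 ≠ 0; add k_3 = 18*y**2 + 15*y - 18*z**2 + 18 to the basis.

The other S-polynomials (S(h_1,k_3), S(h_2,k_3)) all reduce to 0 modulo the current basis, so we have a Gröbner basis.
Inter-reduce: drop elements whose leading term is divisible by another's, tail-reduce, and make monic.
Reduced Gröbner basis: {x**2 + 1/2*z - 1/2, y**2 + 5/6*y - z**2 + 1}.

The two bases agree; hence the ideals are identical.

Yes, the ideals are equal.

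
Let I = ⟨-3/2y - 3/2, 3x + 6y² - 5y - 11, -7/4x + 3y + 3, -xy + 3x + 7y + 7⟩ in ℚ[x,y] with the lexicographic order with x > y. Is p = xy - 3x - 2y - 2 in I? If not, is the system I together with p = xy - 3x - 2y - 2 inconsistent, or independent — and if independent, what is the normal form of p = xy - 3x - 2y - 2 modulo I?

First compute the reduced Gröbner basis of I by Buchberger's algorithm.
f_1 = -3/2y - 3/2, LT = y.
f_2 = 3x + 6y² - 5y - 11, LT = x.
f_3 = -7/4x + 3y + 3, LT = x.
f_4 = -xy + 3x + 7y + 7, LT = xy.

The S-polynomials (S(f_1,f_2), S(f_1,f_3), S(f_1,f_4), S(f_2,f_3), S(f_2,f_4), S(f_3,f_4)) all reduce to 0 modulo the current basis, so we have a Gröbner basis.
Inter-reduce: drop elements whose leading term is divisible by another's, tail-reduce, and make monic.
Reduced Gröbner basis: {x, y + 1}.
Label its elements g_1 = x, g_2 = y + 1.

Reduce p = xy - 3x - 2y - 2 modulo G:
  leading term xy: subtract (y)·g_1 from xy - 3x - 2y - 2 → -3x - 2y - 2
  leading term x: subtract (-3)·g_1 from -3x - 2y - 2 → -2y - 2
  leading term y: subtract (-2)·g_2 from -2y - 2 → 0
  normal form = 0.
Since the normal form is 0, p ∈ I.

xy - 3x - 2y - 2 lies in I (it reduces to 0).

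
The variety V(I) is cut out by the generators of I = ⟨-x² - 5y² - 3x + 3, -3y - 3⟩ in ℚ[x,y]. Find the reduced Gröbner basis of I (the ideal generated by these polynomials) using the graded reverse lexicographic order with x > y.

G = {x² + 3x + 2, y + 1}

f_1 = -x² - 5y² - 3x + 3, LT = x².
f_2 = -3y - 3, LT = y.

The S-polynomials (S(f_1,f_2)) all reduce to 0 modulo the current basis, so we have a Gröbner basis.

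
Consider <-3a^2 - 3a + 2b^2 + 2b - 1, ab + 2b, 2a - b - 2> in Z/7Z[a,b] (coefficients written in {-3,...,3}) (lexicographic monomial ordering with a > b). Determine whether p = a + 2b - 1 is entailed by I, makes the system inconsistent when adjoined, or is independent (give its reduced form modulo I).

First compute the reduced Gröbner basis of I by Buchberger's algorithm.
f_1 = -3a^2 - 3a + 2b^2 + 2b - 1, LT = a^2.
f_2 = ab + 2b, LT = ab.
f_3 = 2a - b - 2, LT = a.

S(f_1,f_2): lcm = a^2b. S = -ab - 3b^3 - 3b^2 - 2b.
  leading term ab: subtract (-1)·f_2 from -ab - 3b^3 - 3b^2 - 2b → -3b^3 - 3b^2
  leading term b^3: no divisor's leading term divides it; move -3b^3 to the remainder.
  leading term b^2: no divisor's leading term divides it; move -3b^2 to the remainder.
  remainder -3b^3 - 3b^2 ≠ 0; add h_4 = -3b^3 - 3b^2 to the basis.

S(f_1,f_3): lcm = a^2. S = -3ab + 2a - 3b^2 - 3b - 2.
  leading term ab: subtract (-3)·f_2 from -3ab + 2a - 3b^2 - 3b - 2 → 2a - 3b^2 + 3b - 2
  leading term a: subtract (1)·f_3 from 2a - 3b^2 + 3b - 2 → -3b^2 - 3b
  leading term b^2: no divisor's leading term divides it; move -3b^2 to the remainder.
  leading term b: no divisor's leading term divides it; move -3b to the remainder.
  remainder -3b^2 - 3b ≠ 0; add h_5 = -3b^2 - 3b to the basis.

S(f_2,f_3): lcm = ab. S = -3b^2 + 3b.
  leading term b^2: subtract (1)·h_5 from -3b^2 + 3b → -b
  leading term b: no divisor's leading term divides it; move -b to the remainder.
  remainder -b ≠ 0; add h_6 = -b to the basis.

The other S-polynomials (S(f_1,h_4), S(f_2,h_4), S(f_3,h_4), S(f_1,h_5), S(f_2,h_5), S(f_3,h_5), S(h_4,h_5), S(f_1,h_6), S(f_2,h_6), S(f_3,h_6), S(h_4,h_6), S(h_5,h_6)) all reduce to 0 modulo the current basis, so we have a Gröbner basis.
Inter-reduce: drop elements whose leading term is divisible by another's, tail-reduce, and make monic.
Reduced Gröbner basis: {a - 1, b}.
Label its elements g_1 = a - 1, g_2 = b.

Reduce p = a + 2b - 1 modulo G:
  leading term a: subtract (1)·g_1 from a + 2b - 1 → 2b
  leading term b: subtract (2)·g_2 from 2b → 0
  normal form = 0.
Since the normal form is 0, p ∈ I.

a + 2b - 1 lies in I (it reduces to 0).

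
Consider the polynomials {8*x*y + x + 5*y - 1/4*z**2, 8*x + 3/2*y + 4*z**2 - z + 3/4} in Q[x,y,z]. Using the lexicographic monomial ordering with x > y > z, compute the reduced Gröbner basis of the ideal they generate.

G = {x + 3/16*y + 1/2*z**2 - 1/8*z + 3/32, y**2 + 8/3*y*z**2 - 2/3*y*z - 65/24*y + 1/2*z**2 - 1/12*z + 1/16}

f_1 = 8*x*y + x + 5*y - 1/4*z**2, LT = x*y.
f_2 = 8*x + 3/2*y + 4*z**2 - z + 3/4, LT = x.

S(f_1,f_2): lcm = x*y. S = 1/8*x - 3/16*y**2 - 1/2*y*z**2 + 1/8*y*z + 17/32*y - 1/32*z**2.
  reduce S modulo (f_1, f_2):
  remainder -3/16*y**2 - 1/2*y*z**2 + 1/8*y*z + 65/128*y - 3/32*z**2 + 1/64*z - 3/256 ≠ 0; add g_3 = -3/16*y**2 - 1/2*y*z**2 + 1/8*y*z + 65/128*y - 3/32*z**2 + 1/64*z - 3/256 to the basis.

The other S-polynomials (S(f_1,g_3), S(f_2,g_3)) all reduce to 0 modulo the current basis, so we have a Gröbner basis.
Inter-reduce: drop elements whose leading term is divisible by another's, tail-reduce, and make monic.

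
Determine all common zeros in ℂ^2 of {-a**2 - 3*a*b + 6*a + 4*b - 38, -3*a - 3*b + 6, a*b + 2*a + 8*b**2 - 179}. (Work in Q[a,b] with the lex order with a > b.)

{(-3, 5)}

Compute a lex Gröbner basis by Buchberger's algorithm.
f_1 = -a**2 - 3*a*b + 6*a + 4*b - 38, LT = a**2.
f_2 = -3*a - 3*b + 6, LT = a.
f_3 = a*b + 2*a + 8*b**2 - 179, LT = a*b.

S(f_1,f_2): lcm = a**2. S = 2*a*b - 4*a - 4*b + 38.
  reduce S modulo (f_1, f_2, f_3):
  remainder -2*b**2 + 4*b + 30 ≠ 0; add h_4 = -2*b**2 + 4*b + 30 to the basis.

S(f_1,f_3): lcm = a**2*b. S = -2*a**2 - 5*a*b**2 - 6*a*b + 179*a - 4*b**2 + 38*b.
  reduce S modulo (f_1, f_2, f_3, h_4):
  remainder -70*b + 350 ≠ 0; add h_5 = -70*b + 350 to the basis.

The other S-polynomials (S(f_2,f_3), S(f_1,h_4), S(f_2,h_4), S(f_3,h_4), S(f_1,h_5), S(f_2,h_5), S(f_3,h_5), S(h_4,h_5)) all reduce to 0 modulo the current basis, so we have a Gröbner basis.
Inter-reduce: drop elements whose leading term is divisible by another's, tail-reduce, and make monic.
Reduced Gröbner basis: {a + 3, b - 5}.

From the last basis element, b - 5 = 0, so b takes values in {5}. Each choice, substituted upward through the basis, yields the corresponding point(s) of the solution set.
  b = 5: the earlier basis element becomes a + 3 = 0, giving a = -3 — point (-3, 5).
Zero-dimensionality of the ideal guarantees finitely many solutions over ℂ.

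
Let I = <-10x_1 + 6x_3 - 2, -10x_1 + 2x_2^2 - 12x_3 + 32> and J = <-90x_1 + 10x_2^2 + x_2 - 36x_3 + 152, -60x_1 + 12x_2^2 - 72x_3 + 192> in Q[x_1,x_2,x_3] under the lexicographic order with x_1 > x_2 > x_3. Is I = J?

Since reduced Gröbner bases are canonical representatives of ideals under a given ordering, it suffices to compute and compare them.
Buchberger on the first generating set:
f_1 = -10x_1 + 6x_3 - 2, LT = x_1.
f_2 = -10x_1 + 2x_2^2 - 12x_3 + 32, LT = x_1.

S(f_1,f_2): lcm = x_1. S = 1/5x_2^2 - 9/5x_3 + 17/5.
  leading term x_2^2: no divisor's leading term divides it; move 1/5x_2^2 to the remainder.
  leading term x_3: no divisor's leading term divides it; move -9/5x_3 to the remainder.
  leading term 1: no divisor's leading term divides it; move 17/5 to the remainder.
  remainder 1/5x_2^2 - 9/5x_3 + 17/5 ≠ 0; add g_3 = 1/5x_2^2 - 9/5x_3 + 17/5 to the basis.

S(f_1,g_3): leading monomials are coprime, so the S-polynomial reduces to 0 (Buchberger's first criterion).
S(f_2,g_3): leading monomials are coprime, so the S-polynomial reduces to 0 (Buchberger's first criterion).
Every S-polynomial of the final basis reduces to 0, so we have a Gröbner basis.
Inter-reduce: drop elements whose leading term is divisible by another's, tail-reduce, and make monic.
Reduced Gröbner basis: {x_1 - 3/5x_3 + 1/5, x_2^2 - 9x_3 + 17}.

Buchberger on the second generating set:
h_1 = -90x_1 + 10x_2^2 + x_2 - 36x_3 + 152, LT = x_1.
h_2 = -60x_1 + 12x_2^2 - 72x_3 + 192, LT = x_1.

S(h_1,h_2): lcm = x_1. S = 4/45x_2^2 - 1/90x_2 - 4/5x_3 + 68/45.
  leading term x_2^2: no divisor's leading term divides it; move 4/45x_2^2 to the remainder.
  leading term x_2: no divisor's leading term divides it; move -1/90x_2 to the remainder.
  leading term x_3: no divisor's leading term divides it; move -4/5x_3 to the remainder.
  leading term 1: no divisor's leading term divides it; move 68/45 to the remainder.
  remainder 4/45x_2^2 - 1/90x_2 - 4/5x_3 + 68/45 ≠ 0; add k_3 = 4/45x_2^2 - 1/90x_2 - 4/5x_3 + 68/45 to the basis.

S(h_1,k_3): leading monomials are coprime, so the S-polynomial reduces to 0 (Buchberger's first criterion).
S(h_2,k_3): leading monomials are coprime, so the S-polynomial reduces to 0 (Buchberger's first criterion).
Every S-polynomial of the final basis reduces to 0, so we have a Gröbner basis.
Inter-reduce: drop elements whose leading term is divisible by another's, tail-reduce, and make monic.
Reduced Gröbner basis: {x_1 - 1/40x_2 - 3/5x_3 + 1/5, x_2^2 - 1/8x_2 - 9x_3 + 17}.

These differ, so the ideals are not equal.

No, the ideals differ.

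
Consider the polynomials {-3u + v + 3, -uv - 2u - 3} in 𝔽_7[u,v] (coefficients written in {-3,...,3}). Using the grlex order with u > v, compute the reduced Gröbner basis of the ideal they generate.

G = {v² - 2v + 1, u + 2v - 1}

f_1 = -3u + v + 3, LT = u.
f_2 = -uv - 2u - 3, LT = uv.

S(f_1,f_2): lcm = uv. S = 2v² - 2u - v - 3.
  reduce S modulo (f_1, f_2):
  remainder 2v² + 3v + 2 ≠ 0; add g_3 = 2v² + 3v + 2 to the basis.

The other S-polynomials (S(f_1,g_3), S(f_2,g_3)) all reduce to 0 modulo the current basis, so we have a Gröbner basis.
Inter-reduce: drop elements whose leading term is divisible by another's, tail-reduce, and make monic.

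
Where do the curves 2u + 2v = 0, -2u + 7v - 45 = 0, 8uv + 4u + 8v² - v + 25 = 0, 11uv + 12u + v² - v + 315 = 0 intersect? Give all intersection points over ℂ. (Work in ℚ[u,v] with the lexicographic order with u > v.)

{(-5, 5)}

Compute a lex Gröbner basis by Buchberger's algorithm.
f_1 = 2u + 2v, LT = u.
f_2 = -2u + 7v - 45, LT = u.
f_3 = 8uv + 4u + 8v² - v + 25, LT = uv.
f_4 = 11uv + 12u + v² - v + 315, LT = uv.

S(f_1,f_2): lcm = u. S = 9/2v - 45/2.
  leading term v: no divisor's leading term divides it; move 9/2v to the remainder.
  leading term 1: no divisor's leading term divides it; move -45/2 to the remainder.
  remainder 9/2v - 45/2 ≠ 0; add h_5 = 9/2v - 45/2 to the basis.

The other S-polynomials (S(f_1,f_3), S(f_1,f_4), S(f_2,f_3), S(f_2,f_4), S(f_3,f_4), S(f_1,h_5), S(f_2,h_5), S(f_3,h_5), S(f_4,h_5)) all reduce to 0 modulo the current basis, so we have a Gröbner basis.
Inter-reduce: drop elements whose leading term is divisible by another's, tail-reduce, and make monic.
Reduced Gröbner basis: {u + 5, v - 5}.

A lex Gröbner basis eliminates variables successively. Here v - 5 depends only on v, with roots {5}; lifting each root through the earlier basis elements recovers the full solutions.
  v = 5: the earlier basis element becomes u + 5 = 0, giving u = -5 — point (-5, 5).
Zero-dimensionality of the ideal guarantees finitely many solutions over ℂ.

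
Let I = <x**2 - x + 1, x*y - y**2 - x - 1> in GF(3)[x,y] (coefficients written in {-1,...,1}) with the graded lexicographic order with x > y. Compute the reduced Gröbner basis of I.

Buchberger's algorithm terminates because the ascending chain of leading-term ideals stabilizes.

f_1 = x**2 - x + 1, LT = x**2.
f_2 = x*y - y**2 - x - 1, LT = x*y.

S(f_1,f_2): lcm = x**2*y. S = x*y**2 + x**2 - x*y + x + y.
  leading term x*y**2: subtract (y)·f_2 from x*y**2 + x**2 - x*y + x + y → y**3 + x**2 + x - y
  leading term y**3: no divisor's leading term divides it; move y**3 to the remainder.
  leading term x**2: subtract (1)·f_1 from x**2 + x - y → -x - y - 1
  leading term x: no divisor's leading term divides it; move -x to the remainder.
  leading term y: no divisor's leading term divides it; move -y to the remainder.
  leading term 1: no divisor's leading term divides it; move -1 to the remainder.
  remainder y**3 - x - y - 1 ≠ 0; add g_3 = y**3 - x - y - 1 to the basis.

The other S-polynomials (S(f_1,g_3), S(f_2,g_3)) all reduce to 0 modulo the current basis, so we have a Gröbner basis.

G = {y**3 - x - y - 1, x**2 - x + 1, x*y - y**2 - x - 1}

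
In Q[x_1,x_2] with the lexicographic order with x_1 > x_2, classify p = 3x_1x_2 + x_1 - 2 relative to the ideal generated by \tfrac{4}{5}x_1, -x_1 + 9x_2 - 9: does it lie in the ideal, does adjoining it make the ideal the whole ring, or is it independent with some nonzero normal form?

Adjoining 3x_1x_2 + x_1 - 2 makes the ideal the whole ring: the system is inconsistent.

First compute the reduced Gröbner basis of I by Buchberger's algorithm.
f_1 = \tfrac{4}{5}x_1, LT = x_1.
f_2 = -x_1 + 9x_2 - 9, LT = x_1.

S(f_1,f_2): lcm = x_1. S = 9x_2 - 9.
  reduce S modulo (f_1, f_2):
  remainder 9x_2 - 9 ≠ 0; add h_3 = 9x_2 - 9 to the basis.

The other S-polynomials (S(f_1,h_3), S(f_2,h_3)) all reduce to 0 modulo the current basis, so we have a Gröbner basis.
Inter-reduce: drop elements whose leading term is divisible by another's, tail-reduce, and make monic.
Reduced Gröbner basis: {x_1, x_2 - 1}.
Label its elements g_1 = x_1, g_2 = x_2 - 1.

Reduce p = 3x_1x_2 + x_1 - 2 modulo G:
  leading term x_1x_2: subtract (3x_2)·g_1 from 3x_1x_2 + x_1 - 2 → x_1 - 2
  leading term x_1: subtract (1)·g_1 from x_1 - 2 → -2
  leading term 1: no divisor's leading term divides it; move -2 to the remainder.
  normal form = -2.
The normal form is nonzero, so p ∉ I. Since p minus its normal form lies in I, I + (p) = I + (r) where r = -2; decide whether this ideal is the whole ring.
Here r = -2 is a nonzero constant, hence a unit: 1 ∈ I + (p), the Gröbner basis of I + (p) is {1}, and the enlarged system has no common solution — adjoining p is inconsistent.

The remainder on division by a Gröbner basis is unique — it is the normal form.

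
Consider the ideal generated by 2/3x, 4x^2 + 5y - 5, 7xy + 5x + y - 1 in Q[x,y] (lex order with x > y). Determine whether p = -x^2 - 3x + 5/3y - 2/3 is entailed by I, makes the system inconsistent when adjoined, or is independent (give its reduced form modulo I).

Adjoining -x^2 - 3x + 5/3y - 2/3 makes the ideal the whole ring: the system is inconsistent.

First compute the reduced Gröbner basis of I by Buchberger's algorithm.
f_1 = 2/3x, LT = x.
f_2 = 4x^2 + 5y - 5, LT = x^2.
f_3 = 7xy + 5x + y - 1, LT = xy.

S(f_1,f_2): lcm = x^2. S = -5/4y + 5/4.
  leading term y: no divisor's leading term divides it; move -5/4y to the remainder.
  leading term 1: no divisor's leading term divides it; move 5/4 to the remainder.
  remainder -5/4y + 5/4 ≠ 0; add h_4 = -5/4y + 5/4 to the basis.

The other S-polynomials (S(f_1,f_3), S(f_2,f_3), S(f_1,h_4), S(f_2,h_4), S(f_3,h_4)) all reduce to 0 modulo the current basis, so we have a Gröbner basis.
Inter-reduce: drop elements whose leading term is divisible by another's, tail-reduce, and make monic.
Reduced Gröbner basis: {x, y - 1}.
Label its elements g_1 = x, g_2 = y - 1.

Reduce p = -x^2 - 3x + 5/3y - 2/3 modulo G:
  leading term x^2: subtract (-x)·g_1 from -x^2 - 3x + 5/3y - 2/3 → -3x + 5/3y - 2/3
  leading term x: subtract (-3)·g_1 from -3x + 5/3y - 2/3 → 5/3y - 2/3
  leading term y: subtract (5/3)·g_2 from 5/3y - 2/3 → 1
  leading term 1: no divisor's leading term divides it; move 1 to the remainder.
  normal form = 1.
The normal form is nonzero, so p ∉ I. Since p minus its normal form lies in I, I + (p) = I + (r) where r = 1; decide whether this ideal is the whole ring.
Here r = 1 is a nonzero constant, hence a unit: 1 ∈ I + (p), the Gröbner basis of I + (p) is {1}, and the enlarged system has no common solution — adjoining p is inconsistent.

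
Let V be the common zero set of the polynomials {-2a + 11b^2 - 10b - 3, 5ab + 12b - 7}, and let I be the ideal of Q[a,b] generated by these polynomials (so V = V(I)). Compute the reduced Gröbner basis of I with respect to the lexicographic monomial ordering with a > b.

G = {a - 11/2b^2 + 5b + 3/2, b^3 - 10/11b^2 + 9/55b - 14/55}

f_1 = -2a + 11b^2 - 10b - 3, LT = a.
f_2 = 5ab + 12b - 7, LT = ab.

S(f_1,f_2): lcm = ab. S = -11/2b^3 + 5b^2 - 9/10b + 7/5.
  reduce S modulo (f_1, f_2):
  remainder -11/2b^3 + 5b^2 - 9/10b + 7/5 ≠ 0; add g_3 = -11/2b^3 + 5b^2 - 9/10b + 7/5 to the basis.

The other S-polynomials (S(f_1,g_3), S(f_2,g_3)) all reduce to 0 modulo the current basis, so we have a Gröbner basis.
Inter-reduce: drop elements whose leading term is divisible by another's, tail-reduce, and make monic.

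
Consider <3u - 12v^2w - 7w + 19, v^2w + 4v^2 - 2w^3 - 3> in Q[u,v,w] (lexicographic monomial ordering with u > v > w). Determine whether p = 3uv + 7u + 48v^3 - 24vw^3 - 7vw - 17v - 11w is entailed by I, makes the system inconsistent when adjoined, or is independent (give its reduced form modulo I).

First compute the reduced Gröbner basis of I by Buchberger's algorithm.
f_1 = 3u - 12v^2w - 7w + 19, LT = u.
f_2 = v^2w + 4v^2 - 2w^3 - 3, LT = v^2w.

The S-polynomials (S(f_1,f_2)) all reduce to 0 modulo the current basis, so we have a Gröbner basis.
Inter-reduce: drop elements whose leading term is divisible by another's, tail-reduce, and make monic.
Reduced Gröbner basis: {u + 16v^2 - 8w^3 - 7/3w - 17/3, v^2w + 4v^2 - 2w^3 - 3}.
Label its elements g_1 = u + 16v^2 - 8w^3 - 7/3w - 17/3, g_2 = v^2w + 4v^2 - 2w^3 - 3.

Reduce p = 3uv + 7u + 48v^3 - 24vw^3 - 7vw - 17v - 11w modulo G:
  leading term uv: subtract (3v)·g_1 from 3uv + 7u + 48v^3 - 24vw^3 - 7vw - 17v - 11w → 7u - 11w
  leading term u: subtract (7)·g_1 from 7u - 11w → -112v^2 + 56w^3 + 16/3w + 119/3
  leading term v^2: no divisor's leading term divides it; move -112v^2 to the remainder.
  leading term w^3: no divisor's leading term divides it; move 56w^3 to the remainder.
  leading term w: no divisor's leading term divides it; move 16/3w to the remainder.
  leading term 1: no divisor's leading term divides it; move 119/3 to the remainder.
  normal form = -112v^2 + 56w^3 + 16/3w + 119/3.
The normal form is nonzero, so p ∉ I. Since p minus its normal form lies in I, I + (p) = I + (r) where r = -112v^2 + 56w^3 + 16/3w + 119/3; decide whether this ideal is the whole ring.
Run Buchberger on G together with r (pairs among the g_i already reduce to 0 since G is a Gröbner basis):
g_1 = u + 16v^2 - 8w^3 - 7/3w - 17/3, LT = u.
g_2 = v^2w + 4v^2 - 2w^3 - 3, LT = v^2w.
r = -112v^2 + 56w^3 + 16/3w + 119/3, LT = v^2.

S(g_2,r): lcm = v^2w. S = 4v^2 + 1/2w^4 - 2w^3 + 1/21w^2 + 17/48w - 3.
  reduce S modulo (g_1, g_2, r):
  remainder 1/2w^4 + 1/21w^2 + 61/112w - 19/12 ≠ 0; add m_4 = 1/2w^4 + 1/21w^2 + 61/112w - 19/12 to the basis.

The other S-polynomials (S(g_1,g_2), S(g_1,r), S(g_1,m_4), S(g_2,m_4), S(r,m_4)) all reduce to 0 modulo the current basis, so we have a Gröbner basis.
Inter-reduce: drop elements whose leading term is divisible by another's, tail-reduce, and make monic.
Reduced Gröbner basis: {u - 11/7w, v^2 - 1/2w^3 - 1/21w - 17/48, w^4 + 2/21w^2 + 61/56w - 19/6}.
The reduced Gröbner basis of I + (p) is {u - 11/7w, v^2 - 1/2w^3 - 1/21w - 17/48, w^4 + 2/21w^2 + 61/56w - 19/6} ≠ {1}, a proper ideal, so the enlarged system stays consistent: p is independent of I, with normal form -112v^2 + 56w^3 + 16/3w + 119/3.

3uv + 7u + 48v^3 - 24vw^3 - 7vw - 17v - 11w is independent of I; its normal form modulo I is -112v^2 + 56w^3 + 16/3w + 119/3.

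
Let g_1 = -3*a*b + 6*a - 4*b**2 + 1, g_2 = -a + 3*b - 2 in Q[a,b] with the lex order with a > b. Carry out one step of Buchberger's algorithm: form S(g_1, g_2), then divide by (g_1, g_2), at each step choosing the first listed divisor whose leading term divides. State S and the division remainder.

S(g_1, g_2) = -2*a + 13/3*b**2 - 2*b - 1/3; remainder on division = 13/3*b**2 - 8*b + 11/3.

lcm(LM(g_1), LM(g_2)) = a*b.
S = (lcm/LT(g_1))·g_1 − (lcm/LT(g_2))·g_2 = -2*a + 13/3*b**2 - 2*b - 1/3.
Reduce S modulo (g_1, g_2) in that order:
  leading term a: subtract (2)·g_2 from -2*a + 13/3*b**2 - 2*b - 1/3 → 13/3*b**2 - 8*b + 11/3
  leading term b**2: no divisor's leading term divides it; move 13/3*b**2 to the remainder.
  leading term b: no divisor's leading term divides it; move -8*b to the remainder.
  leading term 1: no divisor's leading term divides it; move 11/3 to the remainder.
The remainder 13/3*b**2 - 8*b + 11/3 is nonzero, so it would be added as the next basis element.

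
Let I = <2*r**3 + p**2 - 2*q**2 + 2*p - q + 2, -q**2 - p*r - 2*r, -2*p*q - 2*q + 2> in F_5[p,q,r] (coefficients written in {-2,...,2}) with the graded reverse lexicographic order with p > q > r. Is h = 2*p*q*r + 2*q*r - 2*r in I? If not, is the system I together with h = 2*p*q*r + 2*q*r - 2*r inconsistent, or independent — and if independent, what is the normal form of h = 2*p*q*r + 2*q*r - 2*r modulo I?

First compute the reduced Gröbner basis of I by Buchberger's algorithm.
f_1 = 2*r**3 + p**2 - 2*q**2 + 2*p - q + 2, LT = r**3.
f_2 = -q**2 - p*r - 2*r, LT = q**2.
f_3 = -2*p*q - 2*q + 2, LT = p*q.

S(f_2,f_3): lcm = p*q**2. S = p**2*r - q**2 + 2*p*r + q.
  leading term p**2*r: no divisor's leading term divides it; move p**2*r to the remainder.
  leading term q**2: subtract (1)·f_2 from -q**2 + 2*p*r + q → -2*p*r + q + 2*r
  leading term p*r: no divisor's leading term divides it; move -2*p*r to the remainder.
  leading term q: no divisor's leading term divides it; move q to the remainder.
  leading term r: no divisor's leading term divides it; move 2*r to the remainder.
  remainder p**2*r - 2*p*r + q + 2*r ≠ 0; add k_4 = p**2*r - 2*p*r + q + 2*r to the basis.

S(f_1,k_4): lcm = p**2*r**3. S = -2*p**4 - p**2*q**2 + 2*p*r**3 + p**3 + 2*p**2*q - q*r**2 - 2*r**3 + p**2.
  leading term p**4: no divisor's leading term divides it; move -2*p**4 to the remainder.
  leading term p**2*q**2: subtract (p**2)·f_2 from -p**2*q**2 + 2*p*r**3 + p**3 + 2*p**2*q - q*r**2 - 2*r**3 + p**2 → p**3*r + 2*p*r**3 + p**3 + 2*p**2*q + 2*p**2*r - q*r**2 - 2*r**3 + p**2
  leading term p**3*r: subtract (p)·k_4 from p**3*r + 2*p*r**3 + p**3 + 2*p**2*q + 2*p**2*r - q*r**2 - 2*r**3 + p**2 → 2*p*r**3 + p**3 + 2*p**2*q - p**2*r - q*r**2 - 2*r**3 + p**2 - p*q - 2*p*r
  leading term p*r**3: subtract (p)·f_1 from 2*p*r**3 + p**3 + 2*p**2*q - p**2*r - q*r**2 - 2*r**3 + p**2 - p*q - 2*p*r → 2*p**2*q + 2*p*q**2 - p**2*r - q*r**2 - 2*r**3 - p**2 - 2*p*r - 2*p
  leading term p**2*q: subtract (-p)·f_3 from 2*p**2*q + 2*p*q**2 - p**2*r - q*r**2 - 2*r**3 - p**2 - 2*p*r - 2*p → 2*p*q**2 - p**2*r - q*r**2 - 2*r**3 - p**2 - 2*p*q - 2*p*r
  leading term p*q**2: subtract (-2*p)·f_2 from 2*p*q**2 - p**2*r - q*r**2 - 2*r**3 - p**2 - 2*p*q - 2*p*r → 2*p**2*r - q*r**2 - 2*r**3 - p**2 - 2*p*q - p*r
  leading term p**2*r: subtract (2)·k_4 from 2*p**2*r - q*r**2 - 2*r**3 - p**2 - 2*p*q - p*r → -q*r**2 - 2*r**3 - p**2 - 2*p*q - 2*p*r - 2*q + r
  leading term q*r**2: no divisor's leading term divides it; move -q*r**2 to the remainder.
  leading term r**3: subtract (-1)·f_1 from -2*r**3 - p**2 - 2*p*q - 2*p*r - 2*q + r → -2*p*q - 2*q**2 - 2*p*r + 2*p + 2*q + r + 2
  leading term p*q: subtract (1)·f_3 from -2*p*q - 2*q**2 - 2*p*r + 2*p + 2*q + r + 2 → -2*q**2 - 2*p*r + 2*p - q + r
  leading term q**2: subtract (2)·f_2 from -2*q**2 - 2*p*r + 2*p - q + r → 2*p - q
  leading term p: no divisor's leading term divides it; move 2*p to the remainder.
  leading term q: no divisor's leading term divides it; move -q to the remainder.
  remainder -2*p**4 - q*r**2 + 2*p - q ≠ 0; add k_5 = -2*p**4 - q*r**2 + 2*p - q to the basis.

The other S-polynomials (S(f_1,f_2), S(f_1,f_3), S(f_2,k_4), S(f_3,k_4), S(f_1,k_5), S(f_2,k_5), S(f_3,k_5), S(k_4,k_5)) all reduce to 0 modulo the current basis, so we have a Gröbner basis.
Inter-reduce: drop elements whose leading term is divisible by another's, tail-reduce, and make monic.
Reduced Gröbner basis: {p**4 - 2*q*r**2 - p - 2*q, p**2*r - 2*p*r + q + 2*r, r**3 - 2*p**2 + p*r + p + 2*q + 2*r + 1, p*q + q - 1, q**2 + p*r + 2*r}.
Label its elements g_1 = p**4 - 2*q*r**2 - p - 2*q, g_2 = p**2*r - 2*p*r + q + 2*r, g_3 = r**3 - 2*p**2 + p*r + p + 2*q + 2*r + 1, g_4 = p*q + q - 1, g_5 = q**2 + p*r + 2*r.

Reduce h = 2*p*q*r + 2*q*r - 2*r modulo G:
  leading term p*q*r: subtract (2*r)·g_4 from 2*p*q*r + 2*q*r - 2*r → 0
  normal form = 0.
Since the normal form is 0, h ∈ I.

2*p*q*r + 2*q*r - 2*r lies in I (it reduces to 0).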